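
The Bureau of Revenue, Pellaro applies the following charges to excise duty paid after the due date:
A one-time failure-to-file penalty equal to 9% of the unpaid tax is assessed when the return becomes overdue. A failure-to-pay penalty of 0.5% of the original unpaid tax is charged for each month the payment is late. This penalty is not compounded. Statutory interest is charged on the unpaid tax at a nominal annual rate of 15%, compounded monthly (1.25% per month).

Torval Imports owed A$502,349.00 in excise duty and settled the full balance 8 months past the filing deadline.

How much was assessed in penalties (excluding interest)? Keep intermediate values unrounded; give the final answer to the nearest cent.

Failure-to-file penalty: 9% × A$502,349.00 = A$45,211.41
Failure-to-pay penalty = 0.5% × A$502,349.00 × 8 mo = A$20,093.96
Total penalty = A$45,211.41 + A$20,093.96 = A$65,305.37

A$65,305.37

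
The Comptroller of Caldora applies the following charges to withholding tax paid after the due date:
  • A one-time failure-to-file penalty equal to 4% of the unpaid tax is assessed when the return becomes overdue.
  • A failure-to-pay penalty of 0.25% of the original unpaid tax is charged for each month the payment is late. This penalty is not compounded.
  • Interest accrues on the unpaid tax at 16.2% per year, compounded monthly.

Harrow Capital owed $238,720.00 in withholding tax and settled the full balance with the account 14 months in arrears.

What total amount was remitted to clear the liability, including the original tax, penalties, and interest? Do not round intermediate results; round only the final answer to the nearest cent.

Failure-to-file penalty: 4% × $238,720.00 = $9,548.80
Failure-to-pay penalty: 14 × 0.25% × $238,720.00 = $8,355.20
Interest (16.2%/yr ÷ 12 = 1.35%/month): $238,720.00 × ((1 + 0.0135)^14 − 1) = $49,299.1393…
Total = $238,720.00 + $17,904.0000 + $49,299.1393… = $305,923.14

$305,923.14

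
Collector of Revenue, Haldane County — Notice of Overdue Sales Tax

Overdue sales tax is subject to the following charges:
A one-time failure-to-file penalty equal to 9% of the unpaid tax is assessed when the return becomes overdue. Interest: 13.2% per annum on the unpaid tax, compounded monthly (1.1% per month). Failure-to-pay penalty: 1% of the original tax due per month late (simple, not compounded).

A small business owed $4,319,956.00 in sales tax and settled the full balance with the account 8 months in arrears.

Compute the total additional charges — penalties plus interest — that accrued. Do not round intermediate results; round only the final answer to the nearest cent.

Failure-to-file penalty: 9% × $4,319,956.00 = $388,796.04
Failure-to-pay penalty: 8 × 1% × $4,319,956.00 = $345,596.48
Interest: $4,319,956.00 × ((1 + 0.011)^8 − 1) = $4,319,956.00 × 0.0914636… = $395,118.5977…
Penalties + interest = $734,392.5200 + $395,118.5977… = $1,129,511.12

$1,129,511.12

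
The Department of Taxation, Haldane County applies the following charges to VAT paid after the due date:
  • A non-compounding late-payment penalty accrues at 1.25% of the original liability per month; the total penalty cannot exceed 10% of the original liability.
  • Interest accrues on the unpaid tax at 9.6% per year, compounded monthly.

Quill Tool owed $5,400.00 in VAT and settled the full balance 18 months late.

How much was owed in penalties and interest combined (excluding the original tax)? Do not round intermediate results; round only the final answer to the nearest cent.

$1,372.80

Penalty (uncapped): 18 × 1.25% × $5,400.00 = $1,215.00; cap = 10% × $5,400.00 = $540.00 → penalty = $540.00
Interest (9.6%/yr ÷ 12 = 0.8%/month): $5,400.00 × ((1 + 0.008)^18 − 1) = $832.8021…
Penalties + interest = $540.0000 + $832.8021… = $1,372.80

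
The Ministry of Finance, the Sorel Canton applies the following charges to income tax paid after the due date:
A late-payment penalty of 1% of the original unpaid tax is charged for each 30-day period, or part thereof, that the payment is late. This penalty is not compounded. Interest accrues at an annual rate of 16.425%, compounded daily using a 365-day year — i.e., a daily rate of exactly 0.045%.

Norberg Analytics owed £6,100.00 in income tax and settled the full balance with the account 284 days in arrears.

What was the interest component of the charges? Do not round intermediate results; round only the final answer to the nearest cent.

Interest: £6,100.00 × ((1 + 0.00045)^284 − 1) = £6,100.00 × 0.13629305… = £831.3876…

£831.39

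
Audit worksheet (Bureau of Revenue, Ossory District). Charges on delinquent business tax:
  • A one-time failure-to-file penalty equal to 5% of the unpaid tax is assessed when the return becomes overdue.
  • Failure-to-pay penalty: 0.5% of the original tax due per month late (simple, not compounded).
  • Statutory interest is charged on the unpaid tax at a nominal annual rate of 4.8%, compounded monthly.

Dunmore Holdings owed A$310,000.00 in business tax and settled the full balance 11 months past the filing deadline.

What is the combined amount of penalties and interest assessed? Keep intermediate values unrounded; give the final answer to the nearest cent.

Failure-to-file penalty: 5% × A$310,000.00 = A$15,500.00
Failure-to-pay penalty: 11 × 0.5% × A$310,000.00 = A$17,050.00
Interest (4.8%/yr ÷ 12 = 0.4%/month): A$310,000.00 × ((1 + 0.004)^11 − 1) = A$13,916.0999…
Penalties + interest = A$32,550.0000 + A$13,916.0999… = A$46,466.10

A$46,466.10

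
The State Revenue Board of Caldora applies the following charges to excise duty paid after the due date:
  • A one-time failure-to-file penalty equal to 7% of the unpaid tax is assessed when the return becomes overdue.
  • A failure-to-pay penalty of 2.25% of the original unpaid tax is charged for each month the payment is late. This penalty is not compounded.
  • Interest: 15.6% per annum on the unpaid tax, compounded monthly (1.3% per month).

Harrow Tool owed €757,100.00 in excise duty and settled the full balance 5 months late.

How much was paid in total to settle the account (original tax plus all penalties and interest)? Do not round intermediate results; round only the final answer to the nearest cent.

Failure-to-file penalty: 7% × €757,100.00 = €52,997.00
Failure-to-pay penalty: 5 × 2.25% × €757,100.00 = €85,173.75
Interest: €757,100.00 × ((1 + 0.013)^5 − 1) = €757,100.00 × 0.0667121… = €50,507.7409…
Total = €757,100.00 + €138,170.7500 + €50,507.7409… = €945,778.49

€945,778.49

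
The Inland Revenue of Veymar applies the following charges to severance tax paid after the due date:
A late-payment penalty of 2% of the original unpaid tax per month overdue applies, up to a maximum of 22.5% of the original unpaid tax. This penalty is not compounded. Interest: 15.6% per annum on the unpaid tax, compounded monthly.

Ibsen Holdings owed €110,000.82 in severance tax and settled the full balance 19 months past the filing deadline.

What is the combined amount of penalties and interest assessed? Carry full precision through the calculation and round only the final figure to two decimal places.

Penalty (uncapped): 19 × 2% × €110,000.82 = €41,800.31…; cap = 22.5% × €110,000.82 = €24,750.18… → penalty = €24,750.18…
Interest (15.6%/yr ÷ 12 = 1.3%/month): €110,000.82 × ((1 + 0.013)^19 − 1) = €30,595.9632…
Penalties + interest = €24,750.1845 + €30,595.9632… = €55,346.15

€55,346.15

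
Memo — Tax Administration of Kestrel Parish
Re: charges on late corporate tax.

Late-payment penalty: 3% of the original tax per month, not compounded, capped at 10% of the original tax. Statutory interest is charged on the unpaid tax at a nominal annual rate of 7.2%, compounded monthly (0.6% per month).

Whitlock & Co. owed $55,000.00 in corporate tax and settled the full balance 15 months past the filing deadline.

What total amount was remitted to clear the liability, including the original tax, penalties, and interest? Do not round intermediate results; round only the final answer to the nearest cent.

Penalty (uncapped): 15 × 3% × $55,000.00 = $24,750.00; cap = 10% × $55,000.00 = $5,500.00 → penalty = $5,500.00
Interest: $55,000.00 × ((1 + 0.006)^15 − 1) = $55,000.00 × 0.0938801… = $5,163.4040…
Total = $55,000.00 + $5,500.0000 + $5,163.4040… = $65,663.40

$65,663.40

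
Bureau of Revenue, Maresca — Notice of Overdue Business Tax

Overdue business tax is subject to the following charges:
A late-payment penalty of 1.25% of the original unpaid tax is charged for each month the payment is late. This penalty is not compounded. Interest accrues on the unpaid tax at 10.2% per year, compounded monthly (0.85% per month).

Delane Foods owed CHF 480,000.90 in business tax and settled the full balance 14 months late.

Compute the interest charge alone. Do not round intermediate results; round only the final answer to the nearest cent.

Interest: CHF 480,000.90 × ((1 + 0.0085)^14 − 1) = CHF 480,000.90 × 0.1258036… = CHF 60,385.8445…

CHF 60,385.84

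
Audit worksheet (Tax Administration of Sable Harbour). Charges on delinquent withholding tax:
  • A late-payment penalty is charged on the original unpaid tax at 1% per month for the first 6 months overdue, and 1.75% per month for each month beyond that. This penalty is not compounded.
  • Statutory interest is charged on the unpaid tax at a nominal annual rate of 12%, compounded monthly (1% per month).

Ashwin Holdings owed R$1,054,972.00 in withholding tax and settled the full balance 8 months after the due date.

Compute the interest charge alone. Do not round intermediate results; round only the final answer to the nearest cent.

R$87,411.50

Interest: R$1,054,972.00 × ((1 + 0.01)^8 − 1) = R$1,054,972.00 × 0.0828567… = R$87,411.5044…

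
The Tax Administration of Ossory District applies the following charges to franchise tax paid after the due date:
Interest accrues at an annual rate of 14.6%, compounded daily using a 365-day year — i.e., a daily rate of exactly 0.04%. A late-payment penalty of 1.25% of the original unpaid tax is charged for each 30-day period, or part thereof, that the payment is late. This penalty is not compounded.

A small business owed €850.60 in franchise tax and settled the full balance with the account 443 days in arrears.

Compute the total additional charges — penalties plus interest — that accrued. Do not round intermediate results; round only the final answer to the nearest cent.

Penalty periods: ⌈443/30⌉ = 15; penalty = 15 × 1.25% × €850.60 = €159.49…
Interest: €850.60 × ((1 + 0.0004)^443 − 1) = €850.60 × 0.19382754… = €164.8697…
Penalties + interest = €159.4875 + €164.8697… = €324.36

€324.36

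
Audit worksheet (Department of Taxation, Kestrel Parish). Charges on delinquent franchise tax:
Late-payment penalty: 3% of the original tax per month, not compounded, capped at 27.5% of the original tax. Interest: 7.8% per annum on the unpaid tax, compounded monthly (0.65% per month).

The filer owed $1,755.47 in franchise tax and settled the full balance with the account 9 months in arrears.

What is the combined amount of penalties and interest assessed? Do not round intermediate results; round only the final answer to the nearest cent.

$579.38

Penalty: 9 × 3% × $1,755.47 = $473.98… (below the 27.5% cap of $482.75…)
Interest: $1,755.47 × ((1 + 0.0065)^9 − 1) = $1,755.47 × 0.0600443… = $105.4060…
Penalties + interest = $473.9769 + $105.4060… = $579.38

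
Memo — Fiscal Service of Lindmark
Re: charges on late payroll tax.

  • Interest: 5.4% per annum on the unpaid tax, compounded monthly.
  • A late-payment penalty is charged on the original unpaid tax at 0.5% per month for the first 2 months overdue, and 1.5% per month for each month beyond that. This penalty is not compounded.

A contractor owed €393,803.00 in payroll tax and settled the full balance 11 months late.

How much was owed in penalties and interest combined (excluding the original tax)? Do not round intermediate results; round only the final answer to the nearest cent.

Penalty, months 1–2: 2 × 0.5% × €393,803.00 = €3,938.03
Penalty, months 3–11: 9 × 1.5% × €393,803.00 = €53,163.41…
Interest (5.4%/yr ÷ 12 = 0.45%/month): €393,803.00 × ((1 + 0.0045)^11 − 1) = €19,937.8213…
Penalties + interest = €57,101.4350 + €19,937.8213… = €77,039.26

€77,039.26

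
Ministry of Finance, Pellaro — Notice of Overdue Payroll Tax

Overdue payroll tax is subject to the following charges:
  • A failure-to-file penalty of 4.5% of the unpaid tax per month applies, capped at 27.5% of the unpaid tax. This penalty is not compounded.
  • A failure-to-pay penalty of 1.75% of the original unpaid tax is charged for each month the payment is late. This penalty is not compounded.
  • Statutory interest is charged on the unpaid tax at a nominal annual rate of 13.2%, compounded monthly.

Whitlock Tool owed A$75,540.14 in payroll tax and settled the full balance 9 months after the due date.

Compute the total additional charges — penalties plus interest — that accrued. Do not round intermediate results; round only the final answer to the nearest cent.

Failure-to-file: 9 × 4.5% × A$75,540.14 = A$30,593.76…, capped at 27.5% × A$75,540.14 = A$20,773.54…
Failure-to-pay penalty = 1.75% × A$75,540.14 × 9 mo = A$11,897.57…
Interest (13.2%/yr ÷ 12 = 1.1%/month): A$75,540.14 × ((1 + 0.011)^9 − 1) = A$7,816.1133…
Penalties + interest = A$32,671.1106… + A$7,816.1133… = A$40,487.22

A$40,487.22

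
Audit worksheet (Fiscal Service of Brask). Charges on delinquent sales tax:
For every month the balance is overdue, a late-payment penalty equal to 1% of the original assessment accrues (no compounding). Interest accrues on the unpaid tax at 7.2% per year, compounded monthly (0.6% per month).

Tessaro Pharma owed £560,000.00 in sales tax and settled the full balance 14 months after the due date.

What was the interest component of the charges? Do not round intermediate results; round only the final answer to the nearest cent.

Interest: £560,000.00 × ((1 + 0.006)^14 − 1) = £560,000.00 × 0.0873559… = £48,919.3247…

£48,919.32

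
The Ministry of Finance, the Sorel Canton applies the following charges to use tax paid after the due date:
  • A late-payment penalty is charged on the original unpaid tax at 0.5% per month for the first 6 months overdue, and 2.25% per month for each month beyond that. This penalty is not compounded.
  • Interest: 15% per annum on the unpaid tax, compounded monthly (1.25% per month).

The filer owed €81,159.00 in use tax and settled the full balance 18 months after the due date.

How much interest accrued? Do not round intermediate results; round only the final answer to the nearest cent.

Interest: €81,159.00 × ((1 + 0.0125)^18 − 1) = €81,159.00 × 0.2505774… = €20,336.6107…

€20,336.61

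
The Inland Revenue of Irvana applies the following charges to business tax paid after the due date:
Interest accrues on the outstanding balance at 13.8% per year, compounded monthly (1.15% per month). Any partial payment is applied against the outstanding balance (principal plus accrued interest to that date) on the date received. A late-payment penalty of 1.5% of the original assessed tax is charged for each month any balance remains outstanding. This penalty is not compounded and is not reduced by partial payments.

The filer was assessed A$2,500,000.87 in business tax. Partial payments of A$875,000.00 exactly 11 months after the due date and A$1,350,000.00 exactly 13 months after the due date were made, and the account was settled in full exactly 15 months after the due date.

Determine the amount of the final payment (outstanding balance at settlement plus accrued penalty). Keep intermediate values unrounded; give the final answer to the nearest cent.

A$1,233,079.88

Balance at month 11: A$2,500,000.8700 × (1 + 0.0115)^11 = A$2,835,077.3869…
After A$875,000.00 payment: A$2,835,077.3869… − A$875,000.00 = A$1,960,077.3869…
Balance at month 13: A$1,960,077.3869… × (1 + 0.0115)^2 = A$2,005,418.3870…
After A$1,350,000.00 payment: A$2,005,418.3870… − A$1,350,000.00 = A$655,418.3870…
Balance at month 15: A$655,418.3870… × (1 + 0.0115)^2 = A$670,579.6890…
Penalty: 15 × 1.5% × A$2,500,000.87 = A$562,500.20…
Final settlement = outstanding balance + penalty = A$670,579.6890… + A$562,500.20… = A$1,233,079.88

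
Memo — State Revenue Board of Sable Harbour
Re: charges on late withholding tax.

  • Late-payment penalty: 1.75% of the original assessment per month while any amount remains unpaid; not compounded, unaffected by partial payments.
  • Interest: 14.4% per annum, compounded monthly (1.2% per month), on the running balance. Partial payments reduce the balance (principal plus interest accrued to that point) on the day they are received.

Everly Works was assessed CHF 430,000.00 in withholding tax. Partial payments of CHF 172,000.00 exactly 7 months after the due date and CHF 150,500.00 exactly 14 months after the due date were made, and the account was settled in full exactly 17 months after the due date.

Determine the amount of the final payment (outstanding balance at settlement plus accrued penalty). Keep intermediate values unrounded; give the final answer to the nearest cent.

CHF 304,819.02

Balance at month 7: CHF 430,000.0000 × (1 + 0.012)^7 = CHF 467,446.6407…
After CHF 172,000.00 payment: CHF 467,446.6407… − CHF 172,000.00 = CHF 295,446.6407…
Balance at month 14: CHF 295,446.6407… × (1 + 0.012)^7 = CHF 321,175.6738…
After CHF 150,500.00 payment: CHF 321,175.6738… − CHF 150,500.00 = CHF 170,675.6738…
Balance at month 17: CHF 170,675.6738… × (1 + 0.012)^3 = CHF 176,894.0249…
Penalty: 17 × 1.75% × CHF 430,000.00 = CHF 127,925.00
Final settlement = outstanding balance + penalty = CHF 176,894.0249… + CHF 127,925.00 = CHF 304,819.02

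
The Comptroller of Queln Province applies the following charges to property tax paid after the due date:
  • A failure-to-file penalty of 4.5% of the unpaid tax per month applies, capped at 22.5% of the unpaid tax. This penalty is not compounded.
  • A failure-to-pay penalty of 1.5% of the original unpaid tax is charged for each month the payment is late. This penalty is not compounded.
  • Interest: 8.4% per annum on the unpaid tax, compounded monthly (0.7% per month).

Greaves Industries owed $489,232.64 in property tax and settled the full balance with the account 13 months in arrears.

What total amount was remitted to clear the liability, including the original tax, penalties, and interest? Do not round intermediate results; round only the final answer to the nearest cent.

$741,149.21

Failure-to-file: 13 × 4.5% × $489,232.64 = $286,201.09…, capped at 22.5% × $489,232.64 = $110,077.34…
Failure-to-pay penalty: 13 × 1.5% × $489,232.64 = $95,400.36…
Interest: $489,232.64 × ((1 + 0.007)^13 − 1) = $489,232.64 × 0.0949218… = $46,438.8607…
Total = $489,232.64 + $205,477.7088 + $46,438.8607… = $741,149.21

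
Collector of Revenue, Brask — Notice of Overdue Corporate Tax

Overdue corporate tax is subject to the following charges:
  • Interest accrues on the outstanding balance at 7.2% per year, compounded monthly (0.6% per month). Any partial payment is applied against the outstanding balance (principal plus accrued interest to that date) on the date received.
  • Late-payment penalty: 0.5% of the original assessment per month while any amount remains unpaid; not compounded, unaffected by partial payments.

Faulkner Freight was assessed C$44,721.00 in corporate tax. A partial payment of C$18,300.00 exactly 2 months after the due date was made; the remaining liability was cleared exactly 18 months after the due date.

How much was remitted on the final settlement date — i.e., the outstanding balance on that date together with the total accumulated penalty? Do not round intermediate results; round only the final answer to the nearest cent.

C$33,692.03

Balance at month 2: C$44,721.0000 × (1 + 0.006)^2 = C$45,259.2620…
After C$18,300.00 payment: C$45,259.2620… − C$18,300.00 = C$26,959.2620…
Balance at month 18: C$26,959.2620… × (1 + 0.006)^16 = C$29,667.1406…
Penalty: 18 × 0.5% × C$44,721.00 = C$4,024.89
Final settlement = outstanding balance + penalty = C$29,667.1406… + C$4,024.89 = C$33,692.03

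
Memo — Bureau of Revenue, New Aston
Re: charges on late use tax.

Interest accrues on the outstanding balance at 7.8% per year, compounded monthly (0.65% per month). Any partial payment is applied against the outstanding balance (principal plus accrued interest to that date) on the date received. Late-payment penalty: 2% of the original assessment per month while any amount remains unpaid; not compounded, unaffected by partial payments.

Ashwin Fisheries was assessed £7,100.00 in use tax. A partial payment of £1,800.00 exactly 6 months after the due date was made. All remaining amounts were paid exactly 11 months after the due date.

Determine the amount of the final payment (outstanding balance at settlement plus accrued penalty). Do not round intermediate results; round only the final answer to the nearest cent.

Balance at month 6: £7,100.0000 × (1 + 0.0065)^6 = £7,381.4388…
After £1,800.00 payment: £7,381.4388… − £1,800.00 = £5,581.4388…
Balance at month 11: £5,581.4388… × (1 + 0.0065)^5 = £5,765.2091…
Penalty: 11 × 2% × £7,100.00 = £1,562.00
Final settlement = outstanding balance + penalty = £5,765.2091… + £1,562.00 = £7,327.21

£7,327.21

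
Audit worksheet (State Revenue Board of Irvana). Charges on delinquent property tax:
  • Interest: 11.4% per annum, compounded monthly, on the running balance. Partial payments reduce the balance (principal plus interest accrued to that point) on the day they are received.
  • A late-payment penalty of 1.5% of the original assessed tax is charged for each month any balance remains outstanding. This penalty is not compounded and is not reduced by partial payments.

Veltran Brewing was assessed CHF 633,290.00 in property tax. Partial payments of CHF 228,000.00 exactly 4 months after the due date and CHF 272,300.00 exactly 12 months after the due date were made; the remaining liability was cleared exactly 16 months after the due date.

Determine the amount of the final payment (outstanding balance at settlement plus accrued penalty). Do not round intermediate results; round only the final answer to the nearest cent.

CHF 350,522.07

Monthly rate = 11.4% ÷ 12 = 0.95%
Balance at month 4: CHF 633,290.0000 × (1 + 0.0095)^4 = CHF 657,700.1236…
After CHF 228,000.00 payment: CHF 657,700.1236… − CHF 228,000.00 = CHF 429,700.1236…
Balance at month 12: CHF 429,700.1236… × (1 + 0.0095)^8 = CHF 463,464.0632…
After CHF 272,300.00 payment: CHF 463,464.0632… − CHF 272,300.00 = CHF 191,164.0632…
Balance at month 16: CHF 191,164.0632… × (1 + 0.0095)^4 = CHF 198,532.4701…
Penalty: 16 × 1.5% × CHF 633,290.00 = CHF 151,989.60
Final settlement = outstanding balance + penalty = CHF 198,532.4701… + CHF 151,989.60 = CHF 350,522.07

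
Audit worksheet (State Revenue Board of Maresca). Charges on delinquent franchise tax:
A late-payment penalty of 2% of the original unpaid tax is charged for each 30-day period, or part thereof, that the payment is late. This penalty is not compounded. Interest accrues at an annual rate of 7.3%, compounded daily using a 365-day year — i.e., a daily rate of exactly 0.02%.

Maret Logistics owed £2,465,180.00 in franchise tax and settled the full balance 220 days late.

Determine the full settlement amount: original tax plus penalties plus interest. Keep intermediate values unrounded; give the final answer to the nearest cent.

Penalty periods: ⌈220/30⌉ = 8; penalty = 8 × 2% × £2,465,180.00 = £394,428.80
Interest: £2,465,180.00 × ((1 + 0.0002)^220 − 1) = £2,465,180.00 × 0.04497776… = £110,878.2685…
Total = £2,465,180.00 + £394,428.8000 + £110,878.2685… = £2,970,487.07

£2,970,487.07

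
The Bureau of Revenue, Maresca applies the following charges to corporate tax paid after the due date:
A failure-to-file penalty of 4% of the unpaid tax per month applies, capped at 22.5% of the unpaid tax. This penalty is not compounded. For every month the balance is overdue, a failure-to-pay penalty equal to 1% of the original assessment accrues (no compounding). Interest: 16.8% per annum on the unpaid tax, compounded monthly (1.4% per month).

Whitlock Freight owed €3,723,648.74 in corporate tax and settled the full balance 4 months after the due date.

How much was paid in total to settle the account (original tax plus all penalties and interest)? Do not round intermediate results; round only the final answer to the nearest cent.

€4,681,322.84

Failure-to-file: 4 × 4% × €3,723,648.74 = €595,783.80… (under the 22.5% cap)
Failure-to-pay penalty = 1% × €3,723,648.74 × 4 mo = €148,945.95…
Interest: €3,723,648.74 × ((1 + 0.014)^4 − 1) = €3,723,648.74 × 0.0571870… = €212,944.3542…
Total = €3,723,648.74 + €744,729.7480 + €212,944.3542… = €4,681,322.84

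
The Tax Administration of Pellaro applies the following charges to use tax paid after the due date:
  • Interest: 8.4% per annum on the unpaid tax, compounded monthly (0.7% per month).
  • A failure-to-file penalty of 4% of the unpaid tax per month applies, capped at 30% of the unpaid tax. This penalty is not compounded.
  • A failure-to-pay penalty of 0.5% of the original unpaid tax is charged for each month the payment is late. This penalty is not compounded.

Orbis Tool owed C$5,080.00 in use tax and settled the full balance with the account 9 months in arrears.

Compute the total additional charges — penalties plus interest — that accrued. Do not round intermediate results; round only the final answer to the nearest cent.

Failure-to-file: 9 × 4% × C$5,080.00 = C$1,828.80, capped at 30% × C$5,080.00 = C$1,524.00
Failure-to-pay penalty = 0.5% × C$5,080.00 × 9 mo = C$228.60
Interest: C$5,080.00 × ((1 + 0.007)^9 − 1) = C$5,080.00 × 0.0647931… = C$329.1490…
Penalties + interest = C$1,752.6000 + C$329.1490… = C$2,081.75

C$2,081.75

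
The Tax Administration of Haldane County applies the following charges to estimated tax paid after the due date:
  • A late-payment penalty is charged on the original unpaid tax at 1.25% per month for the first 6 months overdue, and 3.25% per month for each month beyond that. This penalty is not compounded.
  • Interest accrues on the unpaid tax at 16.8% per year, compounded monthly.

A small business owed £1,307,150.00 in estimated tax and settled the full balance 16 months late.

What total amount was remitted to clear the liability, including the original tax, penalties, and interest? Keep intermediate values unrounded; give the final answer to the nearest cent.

£2,155,658.93

Penalty, months 1–6: 6 × 1.25% × £1,307,150.00 = £98,036.25
Penalty, months 7–16: 10 × 3.25% × £1,307,150.00 = £424,823.75
Interest (16.8%/yr ÷ 12 = 1.4%/month): £1,307,150.00 × ((1 + 0.014)^16 − 1) = £325,648.9303…
Total = £1,307,150.00 + £522,860.0000 + £325,648.9303… = £2,155,658.93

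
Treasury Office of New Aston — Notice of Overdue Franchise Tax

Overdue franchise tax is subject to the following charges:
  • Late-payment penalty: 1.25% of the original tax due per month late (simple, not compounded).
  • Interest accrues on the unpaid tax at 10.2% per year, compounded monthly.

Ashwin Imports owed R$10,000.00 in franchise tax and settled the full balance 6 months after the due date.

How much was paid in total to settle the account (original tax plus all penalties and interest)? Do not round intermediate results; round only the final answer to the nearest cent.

Late-payment penalty: 6 × 1.25% × R$10,000.00 = R$750.00
Interest (10.2%/yr ÷ 12 = 0.85%/month): R$10,000.00 × ((1 + 0.0085)^6 − 1) = R$520.9611…
Total = R$10,000.00 + R$750.0000 + R$520.9611… = R$11,270.96

R$11,270.96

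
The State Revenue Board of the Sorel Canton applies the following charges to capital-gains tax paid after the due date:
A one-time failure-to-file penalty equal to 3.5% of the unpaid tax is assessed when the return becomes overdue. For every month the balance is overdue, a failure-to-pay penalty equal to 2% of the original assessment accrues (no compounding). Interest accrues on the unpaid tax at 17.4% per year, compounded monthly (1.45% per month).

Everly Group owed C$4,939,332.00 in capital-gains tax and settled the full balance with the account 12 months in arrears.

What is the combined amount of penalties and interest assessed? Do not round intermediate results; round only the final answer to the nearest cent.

Failure-to-file penalty: 3.5% × C$4,939,332.00 = C$172,876.62
Failure-to-pay penalty = 2% × C$4,939,332.00 × 12 mo = C$1,185,439.68
Interest: C$4,939,332.00 × ((1 + 0.0145)^12 − 1) = C$4,939,332.00 × 0.1885696… = C$931,407.8366…
Penalties + interest = C$1,358,316.3000 + C$931,407.8366… = C$2,289,724.14

C$2,289,724.14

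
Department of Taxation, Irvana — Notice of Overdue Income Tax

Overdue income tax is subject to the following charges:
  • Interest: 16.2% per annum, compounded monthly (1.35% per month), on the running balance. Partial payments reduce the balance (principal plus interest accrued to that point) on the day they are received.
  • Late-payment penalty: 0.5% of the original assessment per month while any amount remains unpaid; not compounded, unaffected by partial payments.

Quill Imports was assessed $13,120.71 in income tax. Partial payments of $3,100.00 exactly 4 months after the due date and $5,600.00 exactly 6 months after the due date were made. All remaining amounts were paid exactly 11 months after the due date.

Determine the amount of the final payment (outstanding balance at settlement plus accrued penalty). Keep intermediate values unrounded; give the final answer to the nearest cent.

$6,534.34

Balance at month 4: $13,120.7100 × (1 + 0.0135)^4 = $13,843.7054…
After $3,100.00 payment: $13,843.7054… − $3,100.00 = $10,743.7054…
Balance at month 6: $10,743.7054… × (1 + 0.0135)^2 = $11,035.7435…
After $5,600.00 payment: $11,035.7435… − $5,600.00 = $5,435.7435…
Balance at month 11: $5,435.7435… × (1 + 0.0135)^5 = $5,812.6975…
Penalty: 11 × 0.5% × $13,120.71 = $721.64…
Final settlement = outstanding balance + penalty = $5,812.6975… + $721.64… = $6,534.34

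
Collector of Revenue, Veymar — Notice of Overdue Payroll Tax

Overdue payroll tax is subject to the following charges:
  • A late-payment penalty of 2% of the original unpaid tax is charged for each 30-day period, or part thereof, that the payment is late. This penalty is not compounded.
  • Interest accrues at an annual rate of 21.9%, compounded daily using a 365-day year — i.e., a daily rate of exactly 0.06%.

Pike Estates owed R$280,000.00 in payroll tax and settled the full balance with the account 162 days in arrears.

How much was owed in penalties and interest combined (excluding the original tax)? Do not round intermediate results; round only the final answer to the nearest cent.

Penalty periods: ⌈162/30⌉ = 6; penalty = 6 × 2% × R$280,000.00 = R$33,600.00
Interest: R$280,000.00 × ((1 + 0.0006)^162 − 1) = R$280,000.00 × 0.10204864… = R$28,573.6204…
Penalties + interest = R$33,600.0000 + R$28,573.6204… = R$62,173.62

R$62,173.62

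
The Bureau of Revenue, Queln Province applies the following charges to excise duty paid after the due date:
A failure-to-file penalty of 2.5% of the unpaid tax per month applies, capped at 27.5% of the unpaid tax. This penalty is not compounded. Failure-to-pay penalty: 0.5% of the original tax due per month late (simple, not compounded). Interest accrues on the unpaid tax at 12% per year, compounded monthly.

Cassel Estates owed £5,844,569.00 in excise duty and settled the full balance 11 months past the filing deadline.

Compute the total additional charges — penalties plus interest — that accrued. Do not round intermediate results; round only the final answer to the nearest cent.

Failure-to-file: 11 × 2.5% × £5,844,569.00 = £1,607,256.48…, capped at 27.5% × £5,844,569.00 = £1,607,256.48…
Failure-to-pay penalty = 0.5% × £5,844,569.00 × 11 mo = £321,451.30…
Interest (12%/yr ÷ 12 = 1%/month): £5,844,569.00 × ((1 + 0.01)^11 − 1) = £676,031.6332…
Penalties + interest = £1,928,707.7700 + £676,031.6332… = £2,604,739.40

£2,604,739.40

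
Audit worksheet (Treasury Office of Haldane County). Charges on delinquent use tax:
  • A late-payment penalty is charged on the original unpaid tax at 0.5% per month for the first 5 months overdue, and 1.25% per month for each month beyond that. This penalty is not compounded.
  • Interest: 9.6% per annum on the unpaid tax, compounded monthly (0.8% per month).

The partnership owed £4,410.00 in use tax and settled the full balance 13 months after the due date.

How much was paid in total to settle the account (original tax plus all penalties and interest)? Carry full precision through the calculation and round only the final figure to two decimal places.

Penalty, months 1–5: 5 × 0.5% × £4,410.00 = £110.25
Penalty, months 6–13: 8 × 1.25% × £4,410.00 = £441.00
Interest: £4,410.00 × ((1 + 0.008)^13 − 1) = £4,410.00 × 0.1091414… = £481.3136…
Total = £4,410.00 + £551.2500 + £481.3136… = £5,442.56

£5,442.56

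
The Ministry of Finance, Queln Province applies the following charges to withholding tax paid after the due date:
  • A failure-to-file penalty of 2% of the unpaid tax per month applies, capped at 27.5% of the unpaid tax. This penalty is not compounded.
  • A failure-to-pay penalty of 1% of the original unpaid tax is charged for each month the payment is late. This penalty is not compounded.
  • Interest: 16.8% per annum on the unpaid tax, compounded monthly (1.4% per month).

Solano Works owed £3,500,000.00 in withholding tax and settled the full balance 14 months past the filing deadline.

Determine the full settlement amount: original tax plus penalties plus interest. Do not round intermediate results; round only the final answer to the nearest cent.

£5,704,560.30

Failure-to-file: 14 × 2% × £3,500,000.00 = £980,000.00, capped at 27.5% × £3,500,000.00 = £962,500.00
Failure-to-pay penalty: 14 × 1% × £3,500,000.00 = £490,000.00
Interest: £3,500,000.00 × ((1 + 0.014)^14 − 1) = £3,500,000.00 × 0.2148744… = £752,060.2954…
Total = £3,500,000.00 + £1,452,500.0000 + £752,060.2954… = £5,704,560.30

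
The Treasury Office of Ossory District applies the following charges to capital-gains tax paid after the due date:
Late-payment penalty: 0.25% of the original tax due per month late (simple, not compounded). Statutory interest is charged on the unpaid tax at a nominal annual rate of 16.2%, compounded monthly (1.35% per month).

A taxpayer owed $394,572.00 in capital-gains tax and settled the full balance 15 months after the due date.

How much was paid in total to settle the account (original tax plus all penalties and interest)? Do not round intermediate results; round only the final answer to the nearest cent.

$497,280.05

Late-payment penalty: 15 × 0.25% × $394,572.00 = $14,796.45
Interest: $394,572.00 × ((1 + 0.0135)^15 − 1) = $394,572.00 × 0.2228024… = $87,911.6030…
Total = $394,572.00 + $14,796.4500 + $87,911.6030… = $497,280.05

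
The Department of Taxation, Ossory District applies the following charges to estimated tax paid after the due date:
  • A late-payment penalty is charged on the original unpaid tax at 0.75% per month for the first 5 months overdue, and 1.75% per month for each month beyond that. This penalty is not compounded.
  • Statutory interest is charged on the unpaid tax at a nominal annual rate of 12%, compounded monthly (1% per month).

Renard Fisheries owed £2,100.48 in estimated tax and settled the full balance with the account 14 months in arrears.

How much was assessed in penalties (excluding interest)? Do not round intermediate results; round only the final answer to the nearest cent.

Penalty, months 1–5: 5 × 0.75% × £2,100.48 = £78.77…
Penalty, months 6–14: 9 × 1.75% × £2,100.48 = £330.83…
Total penalty = £78.77… + £330.83… = £409.59

£409.59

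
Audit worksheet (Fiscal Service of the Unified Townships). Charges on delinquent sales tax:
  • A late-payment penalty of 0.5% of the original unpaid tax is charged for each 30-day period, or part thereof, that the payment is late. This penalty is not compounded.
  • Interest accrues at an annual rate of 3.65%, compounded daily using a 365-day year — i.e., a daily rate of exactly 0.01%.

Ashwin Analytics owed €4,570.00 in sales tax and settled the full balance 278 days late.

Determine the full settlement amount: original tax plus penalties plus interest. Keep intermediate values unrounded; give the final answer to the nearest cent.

Penalty periods: ⌈278/30⌉ = 10; penalty = 10 × 0.5% × €4,570.00 = €228.50
Interest: €4,570.00 × ((1 + 0.0001)^278 − 1) = €4,570.00 × 0.02818860… = €128.8219…
Total = €4,570.00 + €228.5000 + €128.8219… = €4,927.32

€4,927.32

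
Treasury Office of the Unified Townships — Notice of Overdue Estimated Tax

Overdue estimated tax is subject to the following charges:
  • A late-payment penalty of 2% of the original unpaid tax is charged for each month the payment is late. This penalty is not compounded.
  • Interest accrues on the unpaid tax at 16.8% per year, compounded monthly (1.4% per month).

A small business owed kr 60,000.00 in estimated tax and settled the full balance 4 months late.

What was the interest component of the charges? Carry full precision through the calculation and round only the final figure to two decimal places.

kr 3,431.22

Interest: kr 60,000.00 × ((1 + 0.014)^4 − 1) = kr 60,000.00 × 0.0571870… = kr 3,431.2209…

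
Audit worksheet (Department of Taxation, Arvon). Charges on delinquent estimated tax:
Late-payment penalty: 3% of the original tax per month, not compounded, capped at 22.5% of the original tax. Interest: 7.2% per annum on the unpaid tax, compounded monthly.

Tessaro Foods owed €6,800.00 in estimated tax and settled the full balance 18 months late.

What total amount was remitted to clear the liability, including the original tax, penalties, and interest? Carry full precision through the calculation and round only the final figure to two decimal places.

€9,103.08

Penalty (uncapped): 18 × 3% × €6,800.00 = €3,672.00; cap = 22.5% × €6,800.00 = €1,530.00 → penalty = €1,530.00
Interest (7.2%/yr ÷ 12 = 0.6%/month): €6,800.00 × ((1 + 0.006)^18 − 1) = €773.0804…
Total = €6,800.00 + €1,530.0000 + €773.0804… = €9,103.08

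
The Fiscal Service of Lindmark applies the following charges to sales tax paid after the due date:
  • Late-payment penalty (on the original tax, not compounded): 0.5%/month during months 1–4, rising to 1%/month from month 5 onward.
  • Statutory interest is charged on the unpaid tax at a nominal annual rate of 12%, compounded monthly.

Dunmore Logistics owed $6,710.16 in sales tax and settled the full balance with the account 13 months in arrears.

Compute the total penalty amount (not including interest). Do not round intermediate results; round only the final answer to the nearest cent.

$738.12

Penalty, months 1–4: 4 × 0.5% × $6,710.16 = $134.20…
Penalty, months 5–13: 9 × 1% × $6,710.16 = $603.91…
Total penalty = $134.20… + $603.91… = $738.12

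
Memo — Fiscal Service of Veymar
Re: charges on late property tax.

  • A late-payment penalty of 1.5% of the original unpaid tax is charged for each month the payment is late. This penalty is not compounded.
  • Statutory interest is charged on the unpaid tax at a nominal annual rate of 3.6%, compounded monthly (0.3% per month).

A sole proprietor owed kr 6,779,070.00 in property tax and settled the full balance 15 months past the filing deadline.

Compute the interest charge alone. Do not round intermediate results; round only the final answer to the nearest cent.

Interest: kr 6,779,070.00 × ((1 + 0.003)^15 − 1) = kr 6,779,070.00 × 0.0459574… = kr 311,548.4065…

kr 311,548.41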